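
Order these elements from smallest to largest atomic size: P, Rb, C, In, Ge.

C < P < Ge < In < Rb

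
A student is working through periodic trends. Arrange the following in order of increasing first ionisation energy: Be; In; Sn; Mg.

In < Sn < Mg < Be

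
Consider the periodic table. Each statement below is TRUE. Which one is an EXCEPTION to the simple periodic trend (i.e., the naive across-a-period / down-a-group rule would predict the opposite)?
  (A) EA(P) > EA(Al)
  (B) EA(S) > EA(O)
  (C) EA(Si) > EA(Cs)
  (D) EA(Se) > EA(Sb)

(B)

The general trend: electron affinity increases across a period and decreases down a group.
(A) P (period 3, group 15) vs Al (period 3, group 13): the stated order agrees with the simple trend.
(B) S (period 3, group 16) vs O (period 2, group 16): the stated order contradicts the simple trend.
(C) Si (period 3, group 14) vs Cs (period 6, group 1): the stated order agrees with the simple trend.
(D) Se (period 4, group 16) vs Sb (period 5, group 15): the stated order agrees with the simple trend.
The exception is (B): the compact 2p subshell of O repels the added electron more than S's larger 3p does.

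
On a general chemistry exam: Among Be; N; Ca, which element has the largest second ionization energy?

The second ionization energy removes an electron from the +1 ion. For each element: Be⁺ still has 1 valence electron; N⁺ still has 4 valence electrons; Ca⁺ still has 1 valence electron.
All are still removing valence electrons, so compare the +1 ions as you would atoms: IE_2 generally rises across a period (higher Z_eff) and falls down a group (larger shell), subject to the usual subshell exceptions.
Valence configurations: Be⁺ [He]2s¹, N⁺ [He]2s²2p², Ca⁺ [Ar]4s¹.
Approximate IE_2 values (kJ/mol): Be 1757, N 2856, Ca 1145.
Hence IE_2: Ca < Be < N.

N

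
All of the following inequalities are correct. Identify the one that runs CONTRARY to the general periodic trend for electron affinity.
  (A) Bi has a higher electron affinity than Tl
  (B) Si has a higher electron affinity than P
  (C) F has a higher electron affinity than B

(B)

The general trend: electron affinity increases across a period and decreases down a group.
(A) Bi (period 6, group 15) vs Tl (period 6, group 13): the stated order agrees with the simple trend.
(B) Si (period 3, group 14) vs P (period 3, group 15): the stated order contradicts the simple trend.
(C) F (period 2, group 17) vs B (period 2, group 13): the stated order agrees with the simple trend.
The exception is (B): adding an electron to P's half-filled 3p³ is unfavourable, so Si (3p²) has the more exothermic EA.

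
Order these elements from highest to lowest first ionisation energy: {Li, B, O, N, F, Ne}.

Ne > F > N > O > B > Li

First ionization energy rises across a period (greater Z_eff holds electrons more tightly) and falls down a group (valence electrons are farther from the nucleus).
All lie in period 2; the across-period trend (first ionization energy increases left to right) applies, with the exception below.
Note the exception: N has a higher first ionization energy than O, contrary to the simple trend — pairing an electron in O's 2p⁴ costs repulsion energy, so O ionizes more easily than half-filled N (2p³).
For reference (kJ/mol): Li 520, B 801, N 1402, O 1314, F 1681, Ne 2081.
So from highest to lowest: Ne > F > N > O > B > Li.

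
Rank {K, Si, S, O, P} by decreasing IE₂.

After 1 electron has been removed, what remains? K⁺ is the bare [Ar] core; Si⁺ still has 3 valence electrons; S⁺ still has 5 valence electrons; O⁺ still has 5 valence electrons; P⁺ still has 4 valence electrons.
Usually core removal costs more than valence removal, but here the competition is close: a tightly held n=2 valence electron can cost more to remove than an n=3 core electron, so the actual values have to decide it.
Valence configurations: Si⁺ [Ne]3s²3p¹, S⁺ [Ne]3s²3p³, O⁺ [He]2s²2p³, P⁺ [Ne]3s²3p².
Approximate IE_2 values (kJ/mol): K 3052, Si 1577, S 2252, O 3388, P 1907.
Overall IE_2 order: Si < P < S < K < O.

O, K, S, P, Si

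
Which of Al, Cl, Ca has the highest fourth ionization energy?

Al

Consider each +3 ion: Al³⁺ is the bare [Ne] core; Cl³⁺ still has 4 valence electrons; Ca³⁺ is already 1 electron into the core.
Core electrons are held far more tightly than valence electrons, so Ca and Al top the IE_4 order.
Tabulated IE_4 (kJ/mol): Al 11577, Cl 5159, Ca 6491.
So the fourth ionization energies run Cl < Ca < Al.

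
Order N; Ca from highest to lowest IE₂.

N, Ca

After 1 electron has been removed, what remains? N⁺ still has 4 valence electrons; Ca⁺ still has 1 valence electron.
All are still removing valence electrons, so compare the +1 ions as you would atoms: IE_2 generally rises across a period (higher Z_eff) and falls down a group (larger shell), subject to the usual subshell exceptions.
Valence configurations: N⁺ [He]2s²2p², Ca⁺ [Ar]4s¹.
The numbers (kJ/mol): N 2856, Ca 1145.
Hence IE_2: Ca < N.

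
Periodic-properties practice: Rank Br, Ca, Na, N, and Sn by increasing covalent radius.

N, Br, Sn, Na, Ca

N is in period 2, group 15; Na is in period 3, group 1; Ca is in period 4, group 2; Br is in period 4, group 17; Sn is in period 5, group 14.
Radius decreases left→right (rising Z_eff, same n) and increases top→bottom (higher n).
Neither a single period nor a single group — weigh both effects.
Br > N: period and group pull opposite ways; the down-group shift dominates (114 vs 71 pm).
Sn > Br: relative to Br, both the across-period and down-group shifts push Sn's atomic radius up.
Na > Sn: period and group pull opposite ways; the across-period shift dominates (155 vs 140 pm).
Ca > Na: the two effects oppose for this pair; the down-group effect wins (171 vs 155 pm).
For reference (pm): N 71, Na 155, Ca 171, Br 114, Sn 140.
So from smallest to largest: N < Br < Sn < Na < Ca.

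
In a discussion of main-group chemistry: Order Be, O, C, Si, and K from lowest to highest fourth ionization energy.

Si, K, C, O, Be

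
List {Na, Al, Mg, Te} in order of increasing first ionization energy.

Na is in period 3, group 1; Mg is in period 3, group 2; Al is in period 3, group 13; Te is in period 5, group 16.
Across a period the outer electron is held more tightly (higher IE₁); down a group it sits in a higher shell, more shielded, and comes off more easily.
These span different periods and groups, so the two trends combine.
Al > Na: Al lies to the right of Na in period 3, so the across-period effect alone puts Al higher.
Mg > Al: this pair runs against the simple trend — see the exception note.
Te > Mg: the two effects oppose for this pair; the across-period effect wins (869 vs 738 kJ/mol).
Note the exception: Mg has a higher first ionization energy than Al, contrary to the simple trend — Al's single 3p electron is easier to remove than one from Mg's filled 3s².
For reference (kJ/mol): Na 496, Mg 738, Al 578, Te 869.
So from lowest to highest: Na < Al < Mg < Te.

Na < Al < Mg < Te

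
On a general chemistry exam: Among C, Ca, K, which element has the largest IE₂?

Consider each +1 ion: C⁺ still has 3 valence electrons; Ca⁺ still has 1 valence electron; K⁺ is the bare [Ar] core.
Pulling an electron out of a noble-gas core costs far more than removing a remaining valence electron, so K sits at the high end of IE_2.
Valence configurations: C⁺ [He]2s²2p¹, Ca⁺ [Ar]4s¹.
Tabulated IE_2 (kJ/mol): C 2353, Ca 1145, K 3052.
Overall IE_2 order: Ca < C < K.

K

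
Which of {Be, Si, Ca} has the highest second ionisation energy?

The second ionization energy removes an electron from the +1 ion. For each element: Be⁺ still has 1 valence electron; Si⁺ still has 3 valence electrons; Ca⁺ still has 1 valence electron.
All are still removing valence electrons, so compare the +1 ions as you would atoms: IE_2 generally rises across a period (higher Z_eff) and falls down a group (larger shell), subject to the usual subshell exceptions.
Valence configurations: Be⁺ [He]2s¹, Si⁺ [Ne]3s²3p¹, Ca⁺ [Ar]4s¹.
Tabulated IE_2 (kJ/mol): Be 1757, Si 1577, Ca 1145.
Hence IE_2: Ca < Si < Be.

Be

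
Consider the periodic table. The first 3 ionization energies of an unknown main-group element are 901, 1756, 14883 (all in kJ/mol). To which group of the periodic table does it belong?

Look for the largest jump between consecutive ionization energies: IE3/IE2 ≈ 8.5, far larger than any earlier ratio.
That jump marks the point where a core electron is being removed. So the atom has 2 valence electrons.
A main-group element with 2 valence electrons is in group 2.

Group 2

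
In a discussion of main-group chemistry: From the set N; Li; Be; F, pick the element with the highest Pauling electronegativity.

Li is in period 2, group 1; Be is in period 2, group 2; N is in period 2, group 15; F is in period 2, group 17.
EN rises left→right (higher Z_eff, smaller atoms) and falls top→bottom (larger, more shielded atoms).
All lie in period 2, so electronegativity increases left to right.
The highest Pauling electronegativity among these belongs to F.

F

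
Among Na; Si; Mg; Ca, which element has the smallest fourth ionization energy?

After 3 electrons have been removed, what remains? Na³⁺ is already 2 electrons into the core; Si³⁺ still has 1 valence electron; Mg³⁺ is already 1 electron into the core; Ca³⁺ is already 1 electron into the core.
Pulling an electron out of a noble-gas core costs far more than removing a remaining valence electron, so Ca, Na and Mg sit at the high end of IE_4.
The numbers (kJ/mol): Na 9543, Si 4356, Mg 10543, Ca 6491.
Putting it together, IE_4: Si < Ca < Na < Mg.

Si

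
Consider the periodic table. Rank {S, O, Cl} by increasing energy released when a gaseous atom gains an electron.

O < S < Cl

O is in period 2, group 16; S is in period 3, group 16; Cl is in period 3, group 17.
Electron affinity generally becomes more exothermic across a period toward the halogens and less exothermic down a group.
Here both period and group differ, so the two effects have to be weighed against each other.
S > O: this pair runs against the simple trend — see the exception note.
Cl > S: Cl lies to the right of S in period 3, so the across-period effect alone puts Cl higher.
Note the exception: S has a higher electron affinity than O, contrary to the simple trend — the compact 2p subshell of O repels the added electron more than S's larger 3p does.
Approximate values (kJ/mol): O 141, S 200, Cl 349.
So from lowest to highest: O < S < Cl.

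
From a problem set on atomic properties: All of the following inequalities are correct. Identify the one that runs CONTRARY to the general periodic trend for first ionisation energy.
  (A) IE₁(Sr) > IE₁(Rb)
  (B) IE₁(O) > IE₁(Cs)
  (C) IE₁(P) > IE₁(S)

The general trend: first ionisation energy increases across a period and decreases down a group.
(A) Sr (period 5, group 2) vs Rb (period 5, group 1): the stated order agrees with the simple trend.
(B) O (period 2, group 16) vs Cs (period 6, group 1): the stated order agrees with the simple trend.
(C) P (period 3, group 15) vs S (period 3, group 16): the stated order contradicts the simple trend.
The exception is (C): S (3p⁴) ionizes more easily than half-filled P (3p³) because the paired 3p electron in S is pushed out by e⁻–e⁻ repulsion.

(C)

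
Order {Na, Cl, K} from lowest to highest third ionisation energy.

Cl, K, Na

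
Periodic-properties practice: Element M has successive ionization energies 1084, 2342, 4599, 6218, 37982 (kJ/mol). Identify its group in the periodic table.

Group 14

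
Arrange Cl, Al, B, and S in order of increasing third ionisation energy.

Al < S < B < Cl

Consider each +2 ion: Cl²⁺ still has 5 valence electrons; Al²⁺ still has 1 valence electron; B²⁺ still has 1 valence electron; S²⁺ still has 4 valence electrons.
All are still removing valence electrons, so compare the +2 ions as you would atoms: IE_3 generally rises across a period (higher Z_eff) and falls down a group (larger shell), subject to the usual subshell exceptions.
Valence configurations: Cl²⁺ [Ne]3s²3p³, Al²⁺ [Ne]3s¹, B²⁺ [He]2s¹, S²⁺ [Ne]3s²3p².
Tabulated IE_3 (kJ/mol): Cl 3822, Al 2745, B 3660, S 3357.
Overall IE_3 order: Al < S < B < Cl.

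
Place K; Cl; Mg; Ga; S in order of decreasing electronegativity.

Cl > S > Ga > Mg > K

EN rises left→right (higher Z_eff, smaller atoms) and falls top→bottom (larger, more shielded atoms).
Here both period and group differ, so the two effects have to be weighed against each other.
Mg > K: both effects reinforce here, so Mg is clearly the higher of the two.
Ga > Mg: period and group pull opposite ways; the across-period shift dominates (1.81 vs 1.31).
S > Ga: both effects reinforce here, so S is clearly the higher of the two.
Cl > S: both are in period 3; the period trend gives Cl the larger value.
For reference (Pauling): Mg 1.31, S 2.58, Cl 3.16, K 0.82, Ga 1.81.
So from highest to lowest: Cl > S > Ga > Mg > K.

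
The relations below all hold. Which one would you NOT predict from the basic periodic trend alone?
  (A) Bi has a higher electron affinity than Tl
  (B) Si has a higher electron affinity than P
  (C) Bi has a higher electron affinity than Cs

(B)

The general trend: electron affinity increases across a period and decreases down a group.
(A) Bi (period 6, group 15) vs Tl (period 6, group 13): the stated order agrees with the simple trend.
(B) Si (period 3, group 14) vs P (period 3, group 15): the stated order contradicts the simple trend.
(C) Bi (period 6, group 15) vs Cs (period 6, group 1): the stated order agrees with the simple trend.
The exception is (B): adding an electron to P's half-filled 3p³ is unfavourable, so Si (3p²) has the more exothermic EA.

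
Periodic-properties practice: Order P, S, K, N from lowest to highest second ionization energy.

After 1 electron has been removed, what remains? P⁺ still has 4 valence electrons; S⁺ still has 5 valence electrons; K⁺ is the bare [Ar] core; N⁺ still has 4 valence electrons.
Pulling an electron out of a noble-gas core costs far more than removing a remaining valence electron, so K sits at the high end of IE_2.
Valence configurations: P⁺ [Ne]3s²3p², S⁺ [Ne]3s²3p³, N⁺ [He]2s²2p².
Tabulated IE_2 (kJ/mol): P 1907, S 2252, K 3052, N 2856.
Hence IE_2: P < S < N < K.

P < S < N < K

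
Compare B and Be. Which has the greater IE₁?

Be

First ionization energy rises across a period (greater Z_eff holds electrons more tightly) and falls down a group (valence electrons are farther from the nucleus).
All lie in period 2; the across-period trend (first ionization energy increases left to right) applies, with the exception below.
Note the exception: Be has a higher first ionization energy than B, contrary to the simple trend — removing B's lone 2p electron is easier than breaking Be's filled 2s².
For reference (kJ/mol): Be 900, B 801.
So Be has the greater IE₁ (Be > B).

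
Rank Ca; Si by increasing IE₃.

Consider each +2 ion: Ca²⁺ is the bare [Ar] core; Si²⁺ still has 2 valence electrons.
Pulling an electron out of a noble-gas core costs far more than removing a remaining valence electron, so Ca sits at the high end of IE_3.
Tabulated IE_3 (kJ/mol): Ca 4912, Si 3232.
Hence IE_3: Si < Ca.

Si < Ca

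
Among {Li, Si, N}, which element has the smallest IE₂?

Consider each +1 ion: Li⁺ is the bare [He] core; Si⁺ still has 3 valence electrons; N⁺ still has 4 valence electrons.
Core electrons are held far more tightly than valence electrons, so Li tops the IE_2 order.
Valence configurations: Si⁺ [Ne]3s²3p¹, N⁺ [He]2s²2p².
The numbers (kJ/mol): Li 7298, Si 1577, N 2856.
Putting it together, IE_2: Si < N < Li.

Si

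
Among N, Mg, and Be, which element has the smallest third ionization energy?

Consider each +2 ion: N²⁺ still has 3 valence electrons; Mg²⁺ is the bare [Ne] core; Be²⁺ is the bare [He] core.
Breaking into a closed-shell core is much more expensive than removing a leftover valence electron — Mg and Be have the largest IE_3 here.
The numbers (kJ/mol): N 4578, Mg 7733, Be 14849.
Putting it together, IE_3: N < Mg < Be.

N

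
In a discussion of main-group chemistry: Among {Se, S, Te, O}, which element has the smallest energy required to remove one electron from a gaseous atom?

First ionization energy rises across a period (greater Z_eff holds electrons more tightly) and falls down a group (valence electrons are farther from the nucleus).
All are in group 16, so first ionization energy increases up the group.
The smallest energy required to remove one electron from a gaseous atom among these belongs to Te.

Te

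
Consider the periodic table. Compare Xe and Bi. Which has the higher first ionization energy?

Xe

Xe is in period 5, group 18; Bi is in period 6, group 15.
First ionization energy rises across a period (greater Z_eff holds electrons more tightly) and falls down a group (valence electrons are farther from the nucleus).
These span different periods and groups, so the two trends combine.
Xe > Bi: relative to Bi, both the across-period and down-group shifts push Xe's first ionization energy up.
Approximate values (kJ/mol): Xe 1170, Bi 703.
So Xe has the higher first ionization energy (Xe > Bi).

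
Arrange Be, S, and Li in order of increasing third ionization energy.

S, Li, Be

IE_3 is the cost of taking one more electron from the +2 cation: Be²⁺ is the bare [He] core; S²⁺ still has 4 valence electrons; Li²⁺ is already 1 electron into the core.
Breaking into a closed-shell core is much more expensive than removing a leftover valence electron — Li and Be have the largest IE_3 here.
Approximate IE_3 values (kJ/mol): Be 14849, S 3357, Li 11815.
Putting it together, IE_3: S < Li < Be.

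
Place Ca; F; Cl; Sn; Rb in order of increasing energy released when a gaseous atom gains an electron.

Ca < Rb < Sn < F < Cl

F is in period 2, group 17; Cl is in period 3, group 17; Ca is in period 4, group 2; Rb is in period 5, group 1; Sn is in period 5, group 14.
Electron affinity generally becomes more exothermic across a period toward the halogens and less exothermic down a group.
These span different periods and groups, so the two trends combine.
Rb > Ca: this pair runs against the simple trend — see the exception note.
Sn > Rb: Sn lies to the right of Rb in period 5, so the across-period effect alone puts Sn higher.
F > Sn: relative to Sn, both the across-period and down-group shifts push F's electron affinity up.
Cl > F: this pair runs against the simple trend — see the exception note.
Note the exception: Rb has a higher electron affinity than Ca, contrary to the simple trend — adding an electron to Ca (ns²) has to open a new, higher-energy np subshell, which is unfavourable.
Note the exception: Cl has a higher electron affinity than F, contrary to the simple trend — F's small 2p subshell makes the incoming electron feel strong e⁻–e⁻ repulsion, so Cl actually releases more energy on gaining an electron.
For reference (kJ/mol): F 328, Cl 349, Ca 2, Rb 47, Sn 107.
So from lowest to highest: Ca < Rb < Sn < F < Cl.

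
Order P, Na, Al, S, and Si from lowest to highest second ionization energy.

Si < Al < P < S < Na

After 1 electron has been removed, what remains? P⁺ still has 4 valence electrons; Na⁺ is the bare [Ne] core; Al⁺ still has 2 valence electrons; S⁺ still has 5 valence electrons; Si⁺ still has 3 valence electrons.
Breaking into a closed-shell core is much more expensive than removing a leftover valence electron — Na has the largest IE_2 here.
Valence configurations: P⁺ [Ne]3s²3p², Al⁺ [Ne]3s², S⁺ [Ne]3s²3p³, Si⁺ [Ne]3s²3p¹.
Si⁺ loses a lone 3p electron whereas Al⁺ must break into a filled 3s² pair, so IE_2(Al) > IE_2(Si) even though Si has the higher nuclear charge.
The numbers (kJ/mol): P 1907, Na 4562, Al 1817, S 2252, Si 1577.
Overall IE_2 order: Si < Al < P < S < Na.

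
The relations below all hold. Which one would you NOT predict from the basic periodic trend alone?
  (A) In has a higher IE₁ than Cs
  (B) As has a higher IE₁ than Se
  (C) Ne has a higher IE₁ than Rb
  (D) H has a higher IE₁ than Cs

(B)

The general trend: IE₁ increases across a period and decreases down a group.
(A) In (period 5, group 13) vs Cs (period 6, group 1): the stated order agrees with the simple trend.
(B) As (period 4, group 15) vs Se (period 4, group 16): the stated order contradicts the simple trend.
(C) Ne (period 2, group 18) vs Rb (period 5, group 1): the stated order agrees with the simple trend.
(D) H (period 1, group 1) vs Cs (period 6, group 1): the stated order agrees with the simple trend.
The exception is (B): Se (4p⁴) ionizes more easily than half-filled As (4p³).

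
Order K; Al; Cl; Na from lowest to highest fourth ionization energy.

Cl, K, Na, Al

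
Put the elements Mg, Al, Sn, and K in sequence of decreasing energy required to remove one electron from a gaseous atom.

Mg is in period 3, group 2; Al is in period 3, group 13; K is in period 4, group 1; Sn is in period 5, group 14.
First ionization energy rises across a period (greater Z_eff holds electrons more tightly) and falls down a group (valence electrons are farther from the nucleus).
These span different periods and groups, so the two trends combine.
Al > K: relative to K, both the across-period and down-group shifts push Al's first ionization energy up.
Sn > Al: the two effects oppose for this pair; the across-period effect wins (709 vs 578 kJ/mol).
Mg > Sn: period and group pull opposite ways; the down-group shift dominates (738 vs 709 kJ/mol).
Note the exception: Mg has a higher first ionization energy than Al, contrary to the simple trend — Al's single 3p electron is easier to remove than one from Mg's filled 3s².
Tabulated first ionization energy (kJ/mol): Mg 738, Al 578, K 419, Sn 709.
So from highest to lowest: Mg > Sn > Al > K.

Mg > Sn > Al > K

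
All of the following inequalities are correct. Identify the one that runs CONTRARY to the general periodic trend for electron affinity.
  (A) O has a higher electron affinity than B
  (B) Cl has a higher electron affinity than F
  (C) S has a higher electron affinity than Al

The general trend: electron affinity increases across a period and decreases down a group.
(A) O (period 2, group 16) vs B (period 2, group 13): the stated order agrees with the simple trend.
(B) Cl (period 3, group 17) vs F (period 2, group 17): the stated order contradicts the simple trend.
(C) S (period 3, group 16) vs Al (period 3, group 13): the stated order agrees with the simple trend.
The exception is (B): F's small 2p subshell makes the incoming electron feel strong e⁻–e⁻ repulsion, so Cl actually releases more energy on gaining an electron.

(B)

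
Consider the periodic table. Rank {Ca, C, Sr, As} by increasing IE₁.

Removing the outermost electron gets harder across a period and easier down a group.
Here both period and group differ, so the two effects have to be weighed against each other.
Ca > Sr: they share group 2; the group trend gives Ca the larger value.
As > Ca: As lies to the right of Ca in period 4, so the across-period effect alone puts As higher.
C > As: the two effects oppose for this pair; the down-group effect wins (1086 vs 947 kJ/mol).
For reference (kJ/mol): C 1086, Ca 590, As 947, Sr 550.
So from lowest to highest: Sr < Ca < As < C.

Sr < Ca < As < C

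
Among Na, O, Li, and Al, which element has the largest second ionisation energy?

Li

After 1 electron has been removed, what remains? Na⁺ is the bare [Ne] core; O⁺ still has 5 valence electrons; Li⁺ is the bare [He] core; Al⁺ still has 2 valence electrons.
Core electrons are held far more tightly than valence electrons, so Na and Li top the IE_2 order.
Valence configurations: O⁺ [He]2s²2p³, Al⁺ [Ne]3s².
Tabulated IE_2 (kJ/mol): Na 4562, O 3388, Li 7298, Al 1817.
Hence IE_2: Al < O < Na < Li.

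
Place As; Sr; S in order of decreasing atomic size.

Radius decreases left→right (rising Z_eff, same n) and increases top→bottom (higher n).
Neither a single period nor a single group — weigh both effects.
As > S: relative to S, both the across-period and down-group shifts push As's atomic radius up.
Sr > As: relative to As, both the across-period and down-group shifts push Sr's atomic radius up.
Approximate values (pm): S 103, As 121, Sr 185.
So from largest to smallest: Sr > As > S.

Sr, As, S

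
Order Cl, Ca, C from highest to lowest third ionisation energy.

Ca, C, Cl

The third ionization energy removes an electron from the +2 ion. For each element: Cl²⁺ still has 5 valence electrons; Ca²⁺ is the bare [Ar] core; C²⁺ still has 2 valence electrons.
Breaking into a closed-shell core is much more expensive than removing a leftover valence electron — Ca has the largest IE_3 here.
Valence configurations: Cl²⁺ [Ne]3s²3p³, C²⁺ [He]2s².
Tabulated IE_3 (kJ/mol): Cl 3822, Ca 4912, C 4620.
So the third ionization energies run Cl < C < Ca.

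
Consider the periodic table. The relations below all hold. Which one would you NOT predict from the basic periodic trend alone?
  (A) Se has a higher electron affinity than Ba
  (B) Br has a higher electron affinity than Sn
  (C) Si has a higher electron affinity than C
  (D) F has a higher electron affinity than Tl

The general trend: electron affinity increases across a period and decreases down a group.
(A) Se (period 4, group 16) vs Ba (period 6, group 2): the stated order agrees with the simple trend.
(B) Br (period 4, group 17) vs Sn (period 5, group 14): the stated order agrees with the simple trend.
(C) Si (period 3, group 14) vs C (period 2, group 14): the stated order contradicts the simple trend.
(D) F (period 2, group 17) vs Tl (period 6, group 13): the stated order agrees with the simple trend.
The exception is (C): Si's larger, more diffuse 3p orbitals accept an added electron slightly more readily than C's compact 2p.

(C)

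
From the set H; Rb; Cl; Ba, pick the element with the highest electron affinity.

Cl

Atoms with high Z_eff and room in the valence shell (especially the halogens) have the most exothermic electron affinities.
Here both period and group differ, so the two effects have to be weighed against each other.
Rb > Ba: period and group pull opposite ways; the down-group shift dominates (47 vs 14 kJ/mol).
H > Rb: H sits above Rb in group 1, so the down-group effect alone puts H higher.
Cl > H: the two effects oppose for this pair; the across-period effect wins (349 vs 73 kJ/mol).
For reference (kJ/mol): H 73, Cl 349, Rb 47, Ba 14.
The highest electron affinity among these belongs to Cl.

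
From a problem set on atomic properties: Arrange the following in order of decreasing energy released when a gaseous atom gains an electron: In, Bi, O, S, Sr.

O is in period 2, group 16; S is in period 3, group 16; Sr is in period 5, group 2; In is in period 5, group 13; Bi is in period 6, group 15.
Electron affinity generally becomes more exothermic across a period toward the halogens and less exothermic down a group.
Here both period and group differ, so the two effects have to be weighed against each other.
In > Sr: both are in period 5; the period trend gives In the larger value.
Bi > In: the two effects oppose for this pair; the across-period effect wins (91 vs 29 kJ/mol).
O > Bi: both effects reinforce here, so O is clearly the higher of the two.
S > O: this pair runs against the simple trend — see the exception note.
Note the exception: S has a higher electron affinity than O, contrary to the simple trend — the compact 2p subshell of O repels the added electron more than S's larger 3p does.
Tabulated electron affinity (kJ/mol): O 141, S 200, Sr 5, In 29, Bi 91.
So from highest to lowest: S > O > Bi > In > Sr.

S > O > Bi > In > Sr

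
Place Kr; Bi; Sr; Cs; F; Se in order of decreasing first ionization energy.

F > Kr > Se > Bi > Sr > Cs

F is in period 2, group 17; Se is in period 4, group 16; Kr is in period 4, group 18; Sr is in period 5, group 2; Cs is in period 6, group 1; Bi is in period 6, group 15.
IE₁ increases left→right with effective nuclear charge and decreases top→bottom as the valence shell moves farther out.
Here both period and group differ, so the two effects have to be weighed against each other.
Sr > Cs: both effects reinforce here, so Sr is clearly the higher of the two.
Bi > Sr: the two effects oppose for this pair; the across-period effect wins (703 vs 550 kJ/mol).
Se > Bi: both effects reinforce here, so Se is clearly the higher of the two.
Kr > Se: both are in period 4; the period trend gives Kr the larger value.
F > Kr: period and group pull opposite ways; the down-group shift dominates (1681 vs 1351 kJ/mol).
For reference (kJ/mol): F 1681, Se 941, Kr 1351, Sr 550, Cs 376, Bi 703.
So from highest to lowest: F > Kr > Se > Bi > Sr > Cs.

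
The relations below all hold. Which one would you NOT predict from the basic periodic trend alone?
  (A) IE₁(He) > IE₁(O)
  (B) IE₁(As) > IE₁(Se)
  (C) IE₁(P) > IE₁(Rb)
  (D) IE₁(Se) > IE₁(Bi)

(B)

The general trend: first ionization energy increases across a period and decreases down a group.
(A) He (period 1, group 18) vs O (period 2, group 16): the stated order agrees with the simple trend.
(B) As (period 4, group 15) vs Se (period 4, group 16): the stated order contradicts the simple trend.
(C) P (period 3, group 15) vs Rb (period 5, group 1): the stated order agrees with the simple trend.
(D) Se (period 4, group 16) vs Bi (period 6, group 15): the stated order agrees with the simple trend.
The exception is (B): Se (4p⁴) ionizes more easily than half-filled As (4p³).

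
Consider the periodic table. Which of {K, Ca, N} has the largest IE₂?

K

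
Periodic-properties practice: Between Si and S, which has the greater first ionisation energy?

IE₁ increases left→right with effective nuclear charge and decreases top→bottom as the valence shell moves farther out.
All lie in period 3, so first ionization energy increases left to right.
So S has the greater first ionisation energy (S > Si).

S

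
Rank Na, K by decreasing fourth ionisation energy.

Na > K

The fourth ionization energy removes an electron from the +3 ion. For each element: Na³⁺ is already 2 electrons into the core; K³⁺ is already 2 electrons into the core.
All of these are removing an electron from a noble-gas core or deeper; the smaller core (lower principal quantum number) is held far more tightly, and within a period the higher nuclear charge binds the same core more tightly.
The numbers (kJ/mol): Na 9543, K 5877.
Putting it together, IE_4: K < Na.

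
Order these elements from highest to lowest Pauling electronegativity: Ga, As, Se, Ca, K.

Se > As > Ga > Ca > K

K is in period 4, group 1; Ca is in period 4, group 2; Ga is in period 4, group 13; As is in period 4, group 15; Se is in period 4, group 16.
Atoms toward the upper right of the periodic table pull bonding electrons most strongly.
All lie in period 4, so electronegativity increases left to right.
So from highest to lowest: Se > As > Ga > Ca > K.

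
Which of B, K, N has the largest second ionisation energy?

Consider each +1 ion: B⁺ still has 2 valence electrons; K⁺ is the bare [Ar] core; N⁺ still has 4 valence electrons.
Pulling an electron out of a noble-gas core costs far more than removing a remaining valence electron, so K sits at the high end of IE_2.
Valence configurations: B⁺ [He]2s², N⁺ [He]2s²2p².
Tabulated IE_2 (kJ/mol): B 2427, K 3052, N 2856.
So the second ionization energies run B < N < K.

K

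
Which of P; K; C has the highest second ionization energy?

After 1 electron has been removed, what remains? P⁺ still has 4 valence electrons; K⁺ is the bare [Ar] core; C⁺ still has 3 valence electrons.
Pulling an electron out of a noble-gas core costs far more than removing a remaining valence electron, so K sits at the high end of IE_2.
Valence configurations: P⁺ [Ne]3s²3p², C⁺ [He]2s²2p¹.
Tabulated IE_2 (kJ/mol): P 1907, K 3052, C 2353.
So the second ionization energies run P < C < K.

K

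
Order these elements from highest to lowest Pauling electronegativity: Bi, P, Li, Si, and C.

C, P, Bi, Si, Li

Atoms toward the upper right of the periodic table pull bonding electrons most strongly.
These span different periods and groups, so the two trends combine.
Si > Li: the two effects oppose for this pair; the across-period effect wins (1.90 vs 0.98).
Bi > Si: the two effects oppose for this pair; the across-period effect wins (2.02 vs 1.90).
P > Bi: they share group 15; the group trend gives P the larger value.
C > P: period and group pull opposite ways; the down-group shift dominates (2.55 vs 2.19).
For reference (Pauling): Li 0.98, C 2.55, Si 1.90, P 2.19, Bi 2.02.
So from highest to lowest: C > P > Bi > Si > Li.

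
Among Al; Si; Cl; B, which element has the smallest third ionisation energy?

Al

The third ionization energy removes an electron from the +2 ion. For each element: Al²⁺ still has 1 valence electron; Si²⁺ still has 2 valence electrons; Cl²⁺ still has 5 valence electrons; B²⁺ still has 1 valence electron.
All are still removing valence electrons, so compare the +2 ions as you would atoms: IE_3 generally rises across a period (higher Z_eff) and falls down a group (larger shell), subject to the usual subshell exceptions.
Valence configurations: Al²⁺ [Ne]3s¹, Si²⁺ [Ne]3s², Cl²⁺ [Ne]3s²3p³, B²⁺ [He]2s¹.
Tabulated IE_3 (kJ/mol): Al 2745, Si 3232, Cl 3822, B 3660.
So the third ionization energies run Al < Si < B < Cl.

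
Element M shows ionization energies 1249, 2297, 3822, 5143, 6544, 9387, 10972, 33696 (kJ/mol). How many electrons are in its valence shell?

7

Look for the largest jump between consecutive ionization energies: IE8/IE7 ≈ 3.1, far larger than any earlier ratio.
That jump marks the point where a core electron is being removed. So the atom has 7 valence electrons.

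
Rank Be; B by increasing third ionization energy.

Consider each +2 ion: Be²⁺ is the bare [He] core; B²⁺ still has 1 valence electron.
Pulling an electron out of a noble-gas core costs far more than removing a remaining valence electron, so Be sits at the high end of IE_3.
Approximate IE_3 values (kJ/mol): Be 14849, B 3660.
Putting it together, IE_3: B < Be.

B < Be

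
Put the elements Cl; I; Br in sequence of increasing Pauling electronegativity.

Cl is in period 3, group 17; Br is in period 4, group 17; I is in period 5, group 17.
Electronegativity increases across a period and decreases down a group, tracking effective nuclear charge and atomic size.
All are in group 17, so electronegativity increases up the group.
So from lowest to highest: I < Br < Cl.

I, Br, Cl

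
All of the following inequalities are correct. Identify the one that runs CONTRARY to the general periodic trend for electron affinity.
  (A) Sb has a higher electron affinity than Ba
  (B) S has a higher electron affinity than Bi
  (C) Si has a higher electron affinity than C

The general trend: electron affinity increases across a period and decreases down a group.
(A) Sb (period 5, group 15) vs Ba (period 6, group 2): the stated order agrees with the simple trend.
(B) S (period 3, group 16) vs Bi (period 6, group 15): the stated order agrees with the simple trend.
(C) Si (period 3, group 14) vs C (period 2, group 14): the stated order contradicts the simple trend.
The exception is (C): Si's larger, more diffuse 3p orbitals accept an added electron slightly more readily than C's compact 2p.

(C)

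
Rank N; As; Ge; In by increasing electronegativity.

Electronegativity increases across a period and decreases down a group, tracking effective nuclear charge and atomic size.
Neither a single period nor a single group — weigh both effects.
Ge > In: both effects reinforce here, so Ge is clearly the higher of the two.
As > Ge: both are in period 4; the period trend gives As the larger value.
N > As: N sits above As in group 15, so the down-group effect alone puts N higher.
Approximate values (Pauling): N 3.04, Ge 2.01, As 2.18, In 1.78.
So from lowest to highest: In < Ge < As < N.

In, Ge, As, N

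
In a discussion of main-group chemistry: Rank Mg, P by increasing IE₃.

The third ionization energy removes an electron from the +2 ion. For each element: Mg²⁺ is the bare [Ne] core; P²⁺ still has 3 valence electrons.
Breaking into a closed-shell core is much more expensive than removing a leftover valence electron — Mg has the largest IE_3 here.
Approximate IE_3 values (kJ/mol): Mg 7733, P 2914.
Putting it together, IE_3: P < Mg.

P < Mg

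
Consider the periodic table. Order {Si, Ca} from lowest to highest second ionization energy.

Ca, Si

Consider each +1 ion: Si⁺ still has 3 valence electrons; Ca⁺ still has 1 valence electron.
All are still removing valence electrons, so compare the +1 ions as you would atoms: IE_2 generally rises across a period (higher Z_eff) and falls down a group (larger shell), subject to the usual subshell exceptions.
Valence configurations: Si⁺ [Ne]3s²3p¹, Ca⁺ [Ar]4s¹.
Tabulated IE_2 (kJ/mol): Si 1577, Ca 1145.
Overall IE_2 order: Ca < Si.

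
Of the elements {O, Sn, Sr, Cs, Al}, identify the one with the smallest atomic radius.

O

Radius decreases left→right (rising Z_eff, same n) and increases top→bottom (higher n).
These span different periods and groups, so the two trends combine.
Al > O: both effects reinforce here, so Al is clearly the larger of the two.
Sn > Al: period and group pull opposite ways; the down-group shift dominates (140 vs 126 pm).
Sr > Sn: Sr lies to the left of Sn in period 5, so the across-period effect alone puts Sr larger.
Cs > Sr: both effects reinforce here, so Cs is clearly the larger of the two.
Approximate values (pm): O 63, Al 126, Sr 185, Sn 140, Cs 232.
The smallest atomic radius among these belongs to O.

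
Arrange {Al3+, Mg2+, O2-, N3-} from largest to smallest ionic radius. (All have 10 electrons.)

All of these have 10 electrons, so size is governed by nuclear charge alone: the more protons, the stronger the pull on the same electron cloud, and the smaller the ion.
Nuclear charges: Al3+ (Z=13), Mg2+ (Z=12), O2- (Z=8), N3- (Z=7).
Largest to smallest: N3- > O2- > Mg2+ > Al3+.

N3- > O2- > Mg2+ > Al3+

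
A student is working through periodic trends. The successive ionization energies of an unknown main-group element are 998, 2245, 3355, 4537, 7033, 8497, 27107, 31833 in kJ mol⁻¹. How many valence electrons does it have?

Look for the largest jump between consecutive ionization energies: IE7/IE6 ≈ 3.2, far larger than any earlier ratio.
That jump marks the point where a core electron is being removed. So the atom has 6 valence electrons.

6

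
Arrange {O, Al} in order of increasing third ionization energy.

Al < O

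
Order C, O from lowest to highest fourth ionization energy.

IE_4 is the cost of taking one more electron from the +3 cation: C³⁺ still has 1 valence electron; O³⁺ still has 3 valence electrons.
All are still removing valence electrons, so compare the +3 ions as you would atoms: IE_4 generally rises across a period (higher Z_eff) and falls down a group (larger shell), subject to the usual subshell exceptions.
Valence configurations: C³⁺ [He]2s¹, O³⁺ [He]2s²2p¹.
The numbers (kJ/mol): C 6223, O 7469.
Overall IE_4 order: C < O.

C < O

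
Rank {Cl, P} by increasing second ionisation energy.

P, Cl

After 1 electron has been removed, what remains? Cl⁺ still has 6 valence electrons; P⁺ still has 4 valence electrons.
All are still removing valence electrons, so compare the +1 ions as you would atoms: IE_2 generally rises across a period (higher Z_eff) and falls down a group (larger shell), subject to the usual subshell exceptions.
Valence configurations: Cl⁺ [Ne]3s²3p⁴, P⁺ [Ne]3s²3p².
Approximate IE_2 values (kJ/mol): Cl 2298, P 1907.
Hence IE_2: P < Cl.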